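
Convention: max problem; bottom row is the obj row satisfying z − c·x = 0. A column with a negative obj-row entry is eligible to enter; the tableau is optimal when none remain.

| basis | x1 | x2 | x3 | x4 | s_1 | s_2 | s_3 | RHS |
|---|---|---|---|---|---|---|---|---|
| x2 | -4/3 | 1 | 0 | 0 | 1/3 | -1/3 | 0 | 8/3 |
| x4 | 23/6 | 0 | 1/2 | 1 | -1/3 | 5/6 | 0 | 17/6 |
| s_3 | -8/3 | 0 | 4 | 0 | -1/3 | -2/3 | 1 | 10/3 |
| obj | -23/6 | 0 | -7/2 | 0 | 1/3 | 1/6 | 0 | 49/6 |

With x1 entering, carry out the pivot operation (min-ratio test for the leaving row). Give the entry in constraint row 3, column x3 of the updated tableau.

Ratio test on column x1 — row 1: entry -4/3 ≤ 0; row 2: (17/6)/(23/6) = 17/23; row 3: entry -8/3 ≤ 0. Minimum is 17/23 at row 2 (x4 leaves); pivot element 23/6.
Divide row 2 by 23/6; eliminate column x1 from the other rows.
Row 3 update in column x3: 4 − (-8/3)·(3/23) = 100/23.

100/23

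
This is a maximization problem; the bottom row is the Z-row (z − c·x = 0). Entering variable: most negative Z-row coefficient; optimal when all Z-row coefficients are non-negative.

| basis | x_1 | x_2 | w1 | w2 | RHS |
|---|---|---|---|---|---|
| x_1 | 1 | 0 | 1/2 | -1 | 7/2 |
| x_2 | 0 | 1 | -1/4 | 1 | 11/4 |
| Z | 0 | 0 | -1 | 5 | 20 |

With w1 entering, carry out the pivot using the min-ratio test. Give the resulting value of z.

27

Ratio test on column w1 — row 1: (7/2)/(1/2) = 7; row 2: entry -1/4 ≤ 0. Minimum is 7 at row 1 (x_1 leaves); pivot element 1/2.
Pivot on row 1; the Z-row RHS becomes 20 − (-1)·7 = 27.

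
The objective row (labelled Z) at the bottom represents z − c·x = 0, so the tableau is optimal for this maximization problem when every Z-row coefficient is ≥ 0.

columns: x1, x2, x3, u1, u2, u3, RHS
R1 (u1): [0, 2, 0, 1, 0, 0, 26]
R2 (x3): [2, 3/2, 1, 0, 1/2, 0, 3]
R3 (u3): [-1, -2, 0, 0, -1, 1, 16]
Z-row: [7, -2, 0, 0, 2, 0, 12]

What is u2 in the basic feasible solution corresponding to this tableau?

0

u2 is not in the basis, so in the current basic feasible solution u2 = 0.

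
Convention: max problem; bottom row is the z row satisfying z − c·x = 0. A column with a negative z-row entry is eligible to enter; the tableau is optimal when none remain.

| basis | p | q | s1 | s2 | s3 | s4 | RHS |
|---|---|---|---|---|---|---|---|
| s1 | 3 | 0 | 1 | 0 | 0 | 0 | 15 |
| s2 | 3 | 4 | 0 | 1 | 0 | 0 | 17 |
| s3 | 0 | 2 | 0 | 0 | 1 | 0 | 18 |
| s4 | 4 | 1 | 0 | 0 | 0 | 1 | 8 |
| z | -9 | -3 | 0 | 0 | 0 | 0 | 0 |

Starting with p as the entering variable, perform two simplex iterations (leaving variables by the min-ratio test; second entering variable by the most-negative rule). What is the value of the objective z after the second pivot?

Ratio test on column p — row 1: 15/3 = 5; row 2: 17/3 = 17/3; row 3: entry 0 ≤ 0; row 4: 8/4 = 2. Minimum is 2 at row 4 (s4 leaves); pivot element 4.
Pivot on row 4; the z-row RHS becomes 0 − (-9)·2 = 18.
Next entering variable (most negative z-row entry -3/4): q.
Ratio test on column q — row 1: entry -3/4 ≤ 0; row 2: 11/(13/4) = 44/13; row 3: 18/2 = 9; row 4: 2/(1/4) = 8. Minimum is 44/13 at row 2 (s2 leaves); pivot element 13/4.
After the second pivot the z-row RHS is 18 − (-3/4)·(44/13) = 267/13.

267/13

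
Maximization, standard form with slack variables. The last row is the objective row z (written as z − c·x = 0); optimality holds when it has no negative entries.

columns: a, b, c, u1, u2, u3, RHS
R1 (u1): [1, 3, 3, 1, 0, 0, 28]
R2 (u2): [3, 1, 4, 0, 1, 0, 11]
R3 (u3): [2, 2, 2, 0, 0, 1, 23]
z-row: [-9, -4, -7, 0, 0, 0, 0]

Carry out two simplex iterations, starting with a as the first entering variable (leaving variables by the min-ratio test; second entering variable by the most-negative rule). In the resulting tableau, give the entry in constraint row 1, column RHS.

73/8

Ratio test on column a — row 1: 28/1 = 28; row 2: 11/3 = 11/3; row 3: 23/2 = 23/2. Minimum is 11/3 at row 2 (u2 leaves); pivot element 3.
Divide row 2 by 3; eliminate column a from the other rows.
Second iteration: most negative z-row entry is -1 in column b, so b enters.
Ratio test on column b — row 1: (73/3)/(8/3) = 73/8; row 2: (11/3)/(1/3) = 11; row 3: (47/3)/(4/3) = 47/4. Minimum is 73/8 at row 1 (u1 leaves); pivot element 8/3.
Divide row 1 by 8/3; eliminate column b from the other rows.
After both pivots, the entry at constraint row 1, column RHS is 73/8.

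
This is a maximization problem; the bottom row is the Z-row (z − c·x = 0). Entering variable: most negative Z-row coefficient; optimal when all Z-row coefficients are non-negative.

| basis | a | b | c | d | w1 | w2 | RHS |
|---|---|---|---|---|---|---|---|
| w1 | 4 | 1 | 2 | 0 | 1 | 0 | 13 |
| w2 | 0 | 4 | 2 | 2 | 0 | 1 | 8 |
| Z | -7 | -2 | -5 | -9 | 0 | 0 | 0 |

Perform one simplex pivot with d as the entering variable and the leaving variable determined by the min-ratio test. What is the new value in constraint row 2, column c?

1

Ratio test on column d — row 1: entry 0 ≤ 0; row 2: 8/2 = 4. Minimum is 4 at row 2 (w2 leaves); pivot element 2.
Divide row 2 by 2; eliminate column d from the other rows.
In the new row 2, the c entry is the old entry divided by the pivot: 2/2 = 1.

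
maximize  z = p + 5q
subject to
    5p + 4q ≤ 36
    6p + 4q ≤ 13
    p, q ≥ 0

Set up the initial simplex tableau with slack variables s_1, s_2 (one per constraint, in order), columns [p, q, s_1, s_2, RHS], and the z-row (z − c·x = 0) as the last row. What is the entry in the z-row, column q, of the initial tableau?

-5

The z-row carries the negated objective coefficients: the q entry is -5.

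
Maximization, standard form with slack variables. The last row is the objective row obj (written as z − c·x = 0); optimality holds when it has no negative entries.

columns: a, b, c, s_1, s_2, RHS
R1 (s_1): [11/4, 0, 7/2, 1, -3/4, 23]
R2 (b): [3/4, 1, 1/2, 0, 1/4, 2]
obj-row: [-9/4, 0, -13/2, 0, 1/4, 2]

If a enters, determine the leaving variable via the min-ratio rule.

Column a entries and ratios — s_1: 23/(11/4) = 92/11; b: 2/(3/4) = 8/3.
Smallest ratio is 8/3 in the row of b, so b leaves.

b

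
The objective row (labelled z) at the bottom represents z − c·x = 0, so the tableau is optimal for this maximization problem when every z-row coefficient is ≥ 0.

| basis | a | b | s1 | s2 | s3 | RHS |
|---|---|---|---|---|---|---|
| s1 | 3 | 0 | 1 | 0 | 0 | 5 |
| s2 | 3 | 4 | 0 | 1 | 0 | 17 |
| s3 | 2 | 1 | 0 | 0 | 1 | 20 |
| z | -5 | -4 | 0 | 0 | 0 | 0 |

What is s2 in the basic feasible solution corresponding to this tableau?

s2 is basic (row 2); its value is the RHS of that row, 17.

17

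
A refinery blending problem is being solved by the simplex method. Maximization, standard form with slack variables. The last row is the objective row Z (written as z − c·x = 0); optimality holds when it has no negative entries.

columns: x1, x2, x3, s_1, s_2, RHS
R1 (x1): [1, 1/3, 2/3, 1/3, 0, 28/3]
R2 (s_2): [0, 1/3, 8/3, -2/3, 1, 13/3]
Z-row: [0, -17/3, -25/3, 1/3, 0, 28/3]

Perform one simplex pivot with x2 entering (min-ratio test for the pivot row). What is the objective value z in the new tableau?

83

Ratio test on column x2 — row 1: (28/3)/(1/3) = 28; row 2: (13/3)/(1/3) = 13. Minimum is 13 at row 2 (s_2 leaves); pivot element 1/3.
Pivot on row 2; the Z-row RHS becomes 28/3 − (-17/3)·13 = 83.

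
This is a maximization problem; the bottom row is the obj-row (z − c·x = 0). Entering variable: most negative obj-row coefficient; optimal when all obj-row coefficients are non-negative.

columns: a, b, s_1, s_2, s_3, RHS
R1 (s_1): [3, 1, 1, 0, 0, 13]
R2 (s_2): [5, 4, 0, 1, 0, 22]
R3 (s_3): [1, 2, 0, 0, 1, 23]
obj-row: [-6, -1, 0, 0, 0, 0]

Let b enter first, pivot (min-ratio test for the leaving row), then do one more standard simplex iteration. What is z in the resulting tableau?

181/7

Ratio test on column b — row 1: 13/1 = 13; row 2: 22/4 = 11/2; row 3: 23/2 = 23/2. Minimum is 11/2 at row 2 (s_2 leaves); pivot element 4.
Pivot on row 2; the obj-row RHS becomes 0 − (-1)·(11/2) = 11/2.
Next entering variable (most negative obj-row entry -19/4): a.
Ratio test on column a — row 1: (15/2)/(7/4) = 30/7; row 2: (11/2)/(5/4) = 22/5; row 3: entry -3/2 ≤ 0. Minimum is 30/7 at row 1 (s_1 leaves); pivot element 7/4.
After the second pivot the obj-row RHS is 11/2 − (-19/4)·(30/7) = 181/7.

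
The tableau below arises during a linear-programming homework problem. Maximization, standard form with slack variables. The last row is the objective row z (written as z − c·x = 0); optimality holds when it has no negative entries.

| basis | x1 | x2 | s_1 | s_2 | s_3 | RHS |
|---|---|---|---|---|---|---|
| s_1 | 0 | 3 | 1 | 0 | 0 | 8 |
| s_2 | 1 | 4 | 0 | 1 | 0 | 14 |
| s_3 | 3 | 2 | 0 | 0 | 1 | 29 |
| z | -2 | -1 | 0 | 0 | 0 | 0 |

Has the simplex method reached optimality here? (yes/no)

The z-row has a negative entry -2 in column x1, so it is not optimal.

no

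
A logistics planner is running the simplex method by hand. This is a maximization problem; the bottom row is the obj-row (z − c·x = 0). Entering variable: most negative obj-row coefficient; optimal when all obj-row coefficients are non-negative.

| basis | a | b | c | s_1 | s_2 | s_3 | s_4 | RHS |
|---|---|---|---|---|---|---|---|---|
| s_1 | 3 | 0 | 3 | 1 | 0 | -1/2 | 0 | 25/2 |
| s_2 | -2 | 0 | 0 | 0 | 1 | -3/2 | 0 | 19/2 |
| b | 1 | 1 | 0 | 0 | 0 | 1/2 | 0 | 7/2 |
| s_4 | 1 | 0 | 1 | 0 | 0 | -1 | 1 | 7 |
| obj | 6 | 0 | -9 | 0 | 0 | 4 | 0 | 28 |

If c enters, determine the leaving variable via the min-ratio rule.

Column c entries and ratios — s_1: (25/2)/3 = 25/6; s_2: 0 ≤ 0, skip; b: 0 ≤ 0, skip; s_4: 7/1 = 7.
Smallest ratio is 25/6 in the row of s_1, so s_1 leaves.

s_1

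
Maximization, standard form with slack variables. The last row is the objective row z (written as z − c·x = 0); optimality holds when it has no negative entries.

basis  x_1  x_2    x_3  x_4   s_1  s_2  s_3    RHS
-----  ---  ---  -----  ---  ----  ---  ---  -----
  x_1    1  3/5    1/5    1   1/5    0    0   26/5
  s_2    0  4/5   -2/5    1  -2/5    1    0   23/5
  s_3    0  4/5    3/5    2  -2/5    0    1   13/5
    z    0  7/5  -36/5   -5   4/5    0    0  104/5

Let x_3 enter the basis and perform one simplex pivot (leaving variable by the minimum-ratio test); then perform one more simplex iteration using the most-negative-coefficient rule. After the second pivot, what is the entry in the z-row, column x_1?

12

Ratio test on column x_3 — row 1: (26/5)/(1/5) = 26; row 2: entry -2/5 ≤ 0; row 3: (13/5)/(3/5) = 13/3. Minimum is 13/3 at row 3 (s_3 leaves); pivot element 3/5.
Divide row 3 by 3/5; eliminate column x_3 from the other rows.
Second iteration: most negative z-row entry is -4 in column s_1, so s_1 enters.
Ratio test on column s_1 — row 1: (13/3)/(1/3) = 13; row 2: entry -2/3 ≤ 0; row 3: entry -2/3 ≤ 0. Minimum is 13 at row 1 (x_1 leaves); pivot element 1/3.
Divide row 1 by 1/3; eliminate column s_1 from the other rows.
After both pivots, the entry at the z-row, column x_1 is 12.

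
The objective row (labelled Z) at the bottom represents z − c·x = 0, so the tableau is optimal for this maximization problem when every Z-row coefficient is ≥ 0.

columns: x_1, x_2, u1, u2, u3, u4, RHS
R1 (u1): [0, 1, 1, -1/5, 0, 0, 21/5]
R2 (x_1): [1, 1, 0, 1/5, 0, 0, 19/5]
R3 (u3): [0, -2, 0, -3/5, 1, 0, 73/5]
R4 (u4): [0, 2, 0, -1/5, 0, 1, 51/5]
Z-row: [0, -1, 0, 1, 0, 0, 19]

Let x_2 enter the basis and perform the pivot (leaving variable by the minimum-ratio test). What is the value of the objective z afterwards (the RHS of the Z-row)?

Ratio test on column x_2 — row 1: (21/5)/1 = 21/5; row 2: (19/5)/1 = 19/5; row 3: entry -2 ≤ 0; row 4: (51/5)/2 = 51/10. Minimum is 19/5 at row 2 (x_1 leaves); pivot element 1.
Pivot on row 2; the Z-row RHS becomes 19 − (-1)·(19/5) = 114/5.

114/5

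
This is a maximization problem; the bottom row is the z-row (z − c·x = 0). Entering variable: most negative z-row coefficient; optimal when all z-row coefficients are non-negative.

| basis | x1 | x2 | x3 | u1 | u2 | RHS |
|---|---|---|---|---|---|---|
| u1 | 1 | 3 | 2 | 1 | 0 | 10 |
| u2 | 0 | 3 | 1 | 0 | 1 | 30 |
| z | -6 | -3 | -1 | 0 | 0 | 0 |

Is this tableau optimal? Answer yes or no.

no

The z-row has a negative entry -6 in column x1, so it is not optimal.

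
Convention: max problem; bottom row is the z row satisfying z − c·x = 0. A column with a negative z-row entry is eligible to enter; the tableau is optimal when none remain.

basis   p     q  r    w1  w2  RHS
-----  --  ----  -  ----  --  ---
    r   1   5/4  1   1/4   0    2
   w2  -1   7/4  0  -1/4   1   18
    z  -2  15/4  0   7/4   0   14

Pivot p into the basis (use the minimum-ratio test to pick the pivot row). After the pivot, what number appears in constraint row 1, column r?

Ratio test on column p — row 1: 2/1 = 2; row 2: entry -1 ≤ 0. Minimum is 2 at row 1 (r leaves); pivot element 1.
Divide row 1 by 1; eliminate column p from the other rows.
In the new row 1, the r entry is the old entry divided by the pivot: 1/1 = 1.

1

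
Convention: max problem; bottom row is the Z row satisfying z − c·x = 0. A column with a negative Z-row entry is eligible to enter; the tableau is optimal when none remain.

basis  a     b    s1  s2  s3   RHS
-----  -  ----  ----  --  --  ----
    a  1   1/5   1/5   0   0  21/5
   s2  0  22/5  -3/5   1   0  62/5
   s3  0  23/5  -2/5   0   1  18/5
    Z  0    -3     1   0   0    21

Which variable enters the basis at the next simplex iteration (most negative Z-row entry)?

b

Negative Z-row entries: b: -3.
The most negative is -3 in column b, so b enters.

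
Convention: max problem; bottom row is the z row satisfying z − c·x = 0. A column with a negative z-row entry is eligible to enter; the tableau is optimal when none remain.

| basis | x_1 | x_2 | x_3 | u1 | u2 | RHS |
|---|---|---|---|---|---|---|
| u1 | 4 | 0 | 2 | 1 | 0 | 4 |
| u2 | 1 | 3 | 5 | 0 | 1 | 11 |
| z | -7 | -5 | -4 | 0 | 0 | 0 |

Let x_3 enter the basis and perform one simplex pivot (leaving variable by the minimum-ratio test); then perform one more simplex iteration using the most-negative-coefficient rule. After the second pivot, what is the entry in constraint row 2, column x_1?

-3

Ratio test on column x_3 — row 1: 4/2 = 2; row 2: 11/5 = 11/5. Minimum is 2 at row 1 (u1 leaves); pivot element 2.
Divide row 1 by 2; eliminate column x_3 from the other rows.
Second iteration: most negative z-row entry is -5 in column x_2, so x_2 enters.
Ratio test on column x_2 — row 1: entry 0 ≤ 0; row 2: 1/3 = 1/3. Minimum is 1/3 at row 2 (u2 leaves); pivot element 3.
Divide row 2 by 3; eliminate column x_2 from the other rows.
After both pivots, the entry at constraint row 2, column x_1 is -3.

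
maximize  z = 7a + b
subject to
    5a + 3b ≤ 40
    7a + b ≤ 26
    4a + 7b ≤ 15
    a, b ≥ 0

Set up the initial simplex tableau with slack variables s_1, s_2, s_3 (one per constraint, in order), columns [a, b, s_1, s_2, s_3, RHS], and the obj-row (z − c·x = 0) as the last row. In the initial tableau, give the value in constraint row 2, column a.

7

Constraint 2 has coefficient 7 on a.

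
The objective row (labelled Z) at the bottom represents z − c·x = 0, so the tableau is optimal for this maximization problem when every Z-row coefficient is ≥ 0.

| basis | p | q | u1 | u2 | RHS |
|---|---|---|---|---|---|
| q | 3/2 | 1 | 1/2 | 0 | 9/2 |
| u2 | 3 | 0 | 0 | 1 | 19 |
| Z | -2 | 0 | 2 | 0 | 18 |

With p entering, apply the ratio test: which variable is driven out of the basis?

Column p entries and ratios — q: (9/2)/(3/2) = 3; u2: 19/3 = 19/3.
Smallest ratio is 3 in the row of q, so q leaves.

q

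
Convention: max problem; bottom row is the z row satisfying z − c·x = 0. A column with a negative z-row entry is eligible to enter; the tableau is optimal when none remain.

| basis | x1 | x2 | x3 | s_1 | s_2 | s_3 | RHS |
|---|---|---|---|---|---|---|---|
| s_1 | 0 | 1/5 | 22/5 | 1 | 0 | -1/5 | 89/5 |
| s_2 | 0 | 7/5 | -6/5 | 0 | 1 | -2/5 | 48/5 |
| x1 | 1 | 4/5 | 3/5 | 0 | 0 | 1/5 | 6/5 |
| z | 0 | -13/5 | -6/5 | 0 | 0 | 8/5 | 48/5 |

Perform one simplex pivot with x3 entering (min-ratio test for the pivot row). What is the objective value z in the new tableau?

Ratio test on column x3 — row 1: (89/5)/(22/5) = 89/22; row 2: entry -6/5 ≤ 0; row 3: (6/5)/(3/5) = 2. Minimum is 2 at row 3 (x1 leaves); pivot element 3/5.
Pivot on row 3; the z-row RHS becomes 48/5 − (-6/5)·2 = 12.

12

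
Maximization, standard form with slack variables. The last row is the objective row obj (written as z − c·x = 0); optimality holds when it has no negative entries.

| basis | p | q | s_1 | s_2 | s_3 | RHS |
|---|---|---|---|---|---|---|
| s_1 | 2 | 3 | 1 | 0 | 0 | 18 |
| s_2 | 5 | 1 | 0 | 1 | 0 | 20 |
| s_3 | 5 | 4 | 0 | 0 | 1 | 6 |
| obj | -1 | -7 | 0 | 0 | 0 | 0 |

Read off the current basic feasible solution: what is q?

0

q is not in the basis, so in the current basic feasible solution q = 0.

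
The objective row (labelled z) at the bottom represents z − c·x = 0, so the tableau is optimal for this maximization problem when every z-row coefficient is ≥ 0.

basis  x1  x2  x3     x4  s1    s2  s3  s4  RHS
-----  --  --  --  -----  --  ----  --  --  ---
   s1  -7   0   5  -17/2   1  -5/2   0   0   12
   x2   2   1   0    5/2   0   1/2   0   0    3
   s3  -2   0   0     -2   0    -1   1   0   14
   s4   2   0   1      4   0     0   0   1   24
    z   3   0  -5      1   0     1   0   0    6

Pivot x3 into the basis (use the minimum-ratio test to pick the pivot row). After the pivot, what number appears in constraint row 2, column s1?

Ratio test on column x3 — row 1: 12/5 = 12/5; row 2: entry 0 ≤ 0; row 3: entry 0 ≤ 0; row 4: 24/1 = 24. Minimum is 12/5 at row 1 (s1 leaves); pivot element 5.
Divide row 1 by 5; eliminate column x3 from the other rows.
Row 2 update in column s1: 0 − 0·(1/5) = 0.

0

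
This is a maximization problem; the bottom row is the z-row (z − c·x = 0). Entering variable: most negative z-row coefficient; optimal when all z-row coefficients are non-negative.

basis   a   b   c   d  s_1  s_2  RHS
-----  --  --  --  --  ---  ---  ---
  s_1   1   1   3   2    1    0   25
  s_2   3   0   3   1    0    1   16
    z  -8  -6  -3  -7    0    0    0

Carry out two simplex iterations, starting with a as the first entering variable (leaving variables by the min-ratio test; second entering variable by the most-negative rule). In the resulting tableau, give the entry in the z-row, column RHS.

482/3

Ratio test on column a — row 1: 25/1 = 25; row 2: 16/3 = 16/3. Minimum is 16/3 at row 2 (s_2 leaves); pivot element 3.
Divide row 2 by 3; eliminate column a from the other rows.
Second iteration: most negative z-row entry is -6 in column b, so b enters.
Ratio test on column b — row 1: (59/3)/1 = 59/3; row 2: entry 0 ≤ 0. Minimum is 59/3 at row 1 (s_1 leaves); pivot element 1.
Divide row 1 by 1; eliminate column b from the other rows.
After both pivots, the entry at the z-row, column RHS is 482/3.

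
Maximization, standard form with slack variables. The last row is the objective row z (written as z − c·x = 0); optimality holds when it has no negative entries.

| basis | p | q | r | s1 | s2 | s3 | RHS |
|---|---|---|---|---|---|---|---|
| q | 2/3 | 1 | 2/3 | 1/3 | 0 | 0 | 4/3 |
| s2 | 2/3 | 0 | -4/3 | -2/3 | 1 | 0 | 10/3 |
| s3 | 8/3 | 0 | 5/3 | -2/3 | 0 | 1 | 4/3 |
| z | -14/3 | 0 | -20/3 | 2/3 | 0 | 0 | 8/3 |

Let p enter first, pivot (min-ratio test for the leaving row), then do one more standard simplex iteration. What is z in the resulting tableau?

8

Ratio test on column p — row 1: (4/3)/(2/3) = 2; row 2: (10/3)/(2/3) = 5; row 3: (4/3)/(8/3) = 1/2. Minimum is 1/2 at row 3 (s3 leaves); pivot element 8/3.
Pivot on row 3; the z-row RHS becomes 8/3 − (-14/3)·(1/2) = 5.
Next entering variable (most negative z-row entry -15/4): r.
Ratio test on column r — row 1: 1/(1/4) = 4; row 2: entry -7/4 ≤ 0; row 3: (1/2)/(5/8) = 4/5. Minimum is 4/5 at row 3 (p leaves); pivot element 5/8.
After the second pivot the z-row RHS is 5 − (-15/4)·(4/5) = 8.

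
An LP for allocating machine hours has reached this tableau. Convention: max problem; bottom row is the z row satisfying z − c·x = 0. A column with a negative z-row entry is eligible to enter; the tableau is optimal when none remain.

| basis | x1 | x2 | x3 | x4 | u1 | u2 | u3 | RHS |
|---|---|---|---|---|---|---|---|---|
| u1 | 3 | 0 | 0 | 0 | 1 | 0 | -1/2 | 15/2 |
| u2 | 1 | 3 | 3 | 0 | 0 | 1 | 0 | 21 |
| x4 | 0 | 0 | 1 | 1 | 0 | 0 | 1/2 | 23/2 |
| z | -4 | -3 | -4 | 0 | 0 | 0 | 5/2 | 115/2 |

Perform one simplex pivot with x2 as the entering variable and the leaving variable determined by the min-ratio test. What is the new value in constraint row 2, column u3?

0

Ratio test on column x2 — row 1: entry 0 ≤ 0; row 2: 21/3 = 7; row 3: entry 0 ≤ 0. Minimum is 7 at row 2 (u2 leaves); pivot element 3.
Divide row 2 by 3; eliminate column x2 from the other rows.
In the new row 2, the u3 entry is the old entry divided by the pivot: 0/3 = 0.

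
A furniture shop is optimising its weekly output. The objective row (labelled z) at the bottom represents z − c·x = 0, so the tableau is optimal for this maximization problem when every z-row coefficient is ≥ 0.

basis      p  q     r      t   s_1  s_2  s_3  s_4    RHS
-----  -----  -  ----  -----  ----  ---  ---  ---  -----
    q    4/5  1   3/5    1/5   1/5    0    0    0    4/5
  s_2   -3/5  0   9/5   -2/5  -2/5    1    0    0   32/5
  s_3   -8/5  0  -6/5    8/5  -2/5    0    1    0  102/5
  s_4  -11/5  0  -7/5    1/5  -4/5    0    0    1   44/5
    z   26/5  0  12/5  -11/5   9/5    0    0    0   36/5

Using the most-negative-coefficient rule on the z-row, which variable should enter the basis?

Negative z-row entries: t: -11/5.
The most negative is -11/5 in column t, so t enters.

t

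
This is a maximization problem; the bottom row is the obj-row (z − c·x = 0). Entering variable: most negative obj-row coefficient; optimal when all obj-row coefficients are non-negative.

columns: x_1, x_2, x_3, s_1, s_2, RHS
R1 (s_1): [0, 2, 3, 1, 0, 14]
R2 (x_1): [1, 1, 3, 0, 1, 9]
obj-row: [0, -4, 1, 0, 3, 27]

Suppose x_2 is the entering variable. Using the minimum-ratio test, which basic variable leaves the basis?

Column x_2 entries and ratios — s_1: 14/2 = 7; x_1: 9/1 = 9.
Smallest ratio is 7 in the row of s_1, so s_1 leaves.

s_1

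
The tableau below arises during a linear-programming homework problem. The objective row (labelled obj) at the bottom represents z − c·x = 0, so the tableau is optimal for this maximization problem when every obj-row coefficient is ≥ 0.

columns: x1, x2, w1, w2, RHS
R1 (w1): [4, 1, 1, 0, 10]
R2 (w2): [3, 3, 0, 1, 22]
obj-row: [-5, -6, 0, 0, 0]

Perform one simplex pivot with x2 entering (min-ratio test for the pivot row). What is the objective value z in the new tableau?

Ratio test on column x2 — row 1: 10/1 = 10; row 2: 22/3 = 22/3. Minimum is 22/3 at row 2 (w2 leaves); pivot element 3.
Pivot on row 2; the obj-row RHS becomes 0 − (-6)·(22/3) = 44.

44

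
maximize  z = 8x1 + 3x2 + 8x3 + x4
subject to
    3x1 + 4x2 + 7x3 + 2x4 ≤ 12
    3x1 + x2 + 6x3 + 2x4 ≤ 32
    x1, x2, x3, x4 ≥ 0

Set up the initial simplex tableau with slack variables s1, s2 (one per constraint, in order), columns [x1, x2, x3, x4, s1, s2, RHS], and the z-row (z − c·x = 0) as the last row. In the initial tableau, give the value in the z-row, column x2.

The z-row carries the negated objective coefficients: the x2 entry is -3.

-3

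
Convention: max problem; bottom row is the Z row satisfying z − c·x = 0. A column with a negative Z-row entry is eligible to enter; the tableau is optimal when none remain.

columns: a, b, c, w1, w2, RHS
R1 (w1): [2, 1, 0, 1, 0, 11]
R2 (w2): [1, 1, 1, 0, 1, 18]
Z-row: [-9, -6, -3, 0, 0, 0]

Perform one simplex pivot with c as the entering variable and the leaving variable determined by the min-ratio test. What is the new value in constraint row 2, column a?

Ratio test on column c — row 1: entry 0 ≤ 0; row 2: 18/1 = 18. Minimum is 18 at row 2 (w2 leaves); pivot element 1.
Divide row 2 by 1; eliminate column c from the other rows.
In the new row 2, the a entry is the old entry divided by the pivot: 1/1 = 1.

1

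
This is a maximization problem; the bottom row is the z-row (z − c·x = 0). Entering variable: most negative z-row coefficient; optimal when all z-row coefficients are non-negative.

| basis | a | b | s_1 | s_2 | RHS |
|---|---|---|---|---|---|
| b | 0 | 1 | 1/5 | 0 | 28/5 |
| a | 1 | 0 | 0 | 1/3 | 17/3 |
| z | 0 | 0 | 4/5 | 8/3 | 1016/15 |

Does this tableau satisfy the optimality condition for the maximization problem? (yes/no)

yes

Every z-row coefficient is ≥ 0, so the tableau is optimal.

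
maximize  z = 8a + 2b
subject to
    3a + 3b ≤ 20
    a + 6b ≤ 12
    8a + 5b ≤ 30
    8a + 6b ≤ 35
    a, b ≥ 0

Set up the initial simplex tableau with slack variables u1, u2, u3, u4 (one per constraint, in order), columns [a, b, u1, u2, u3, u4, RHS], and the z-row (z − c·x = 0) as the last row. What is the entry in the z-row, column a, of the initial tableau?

-8

The z-row carries the negated objective coefficients: the a entry is -8.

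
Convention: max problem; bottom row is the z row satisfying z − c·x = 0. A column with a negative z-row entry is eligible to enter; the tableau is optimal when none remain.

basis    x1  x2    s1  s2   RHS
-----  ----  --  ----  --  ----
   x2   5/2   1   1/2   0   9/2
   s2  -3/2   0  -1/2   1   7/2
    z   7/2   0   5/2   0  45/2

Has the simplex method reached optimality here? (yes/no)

Every z-row coefficient is ≥ 0, so the tableau is optimal.

yes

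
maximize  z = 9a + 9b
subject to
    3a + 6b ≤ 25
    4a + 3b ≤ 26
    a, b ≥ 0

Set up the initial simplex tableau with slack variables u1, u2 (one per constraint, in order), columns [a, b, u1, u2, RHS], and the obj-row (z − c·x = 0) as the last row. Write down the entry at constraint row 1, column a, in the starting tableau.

3

Constraint 1 has coefficient 3 on a.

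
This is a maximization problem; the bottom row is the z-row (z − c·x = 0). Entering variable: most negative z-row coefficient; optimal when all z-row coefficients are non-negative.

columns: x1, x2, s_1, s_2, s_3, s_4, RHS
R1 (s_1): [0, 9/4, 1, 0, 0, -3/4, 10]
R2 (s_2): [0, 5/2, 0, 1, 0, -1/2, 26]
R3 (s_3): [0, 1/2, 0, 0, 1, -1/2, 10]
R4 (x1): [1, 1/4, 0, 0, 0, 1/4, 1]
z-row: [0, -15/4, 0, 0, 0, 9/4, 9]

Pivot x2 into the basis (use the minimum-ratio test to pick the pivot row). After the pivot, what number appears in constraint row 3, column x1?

Ratio test on column x2 — row 1: 10/(9/4) = 40/9; row 2: 26/(5/2) = 52/5; row 3: 10/(1/2) = 20; row 4: 1/(1/4) = 4. Minimum is 4 at row 4 (x1 leaves); pivot element 1/4.
Divide row 4 by 1/4; eliminate column x2 from the other rows.
Row 3 update in column x1: 0 − (1/2)·4 = -2.

-2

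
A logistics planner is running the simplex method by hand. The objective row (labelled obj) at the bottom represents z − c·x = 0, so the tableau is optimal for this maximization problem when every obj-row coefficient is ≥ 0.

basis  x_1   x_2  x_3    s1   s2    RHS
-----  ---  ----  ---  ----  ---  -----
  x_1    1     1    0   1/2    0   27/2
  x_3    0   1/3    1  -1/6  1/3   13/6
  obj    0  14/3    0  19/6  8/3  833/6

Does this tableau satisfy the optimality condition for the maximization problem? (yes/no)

yes

Every obj-row coefficient is ≥ 0, so the tableau is optimal.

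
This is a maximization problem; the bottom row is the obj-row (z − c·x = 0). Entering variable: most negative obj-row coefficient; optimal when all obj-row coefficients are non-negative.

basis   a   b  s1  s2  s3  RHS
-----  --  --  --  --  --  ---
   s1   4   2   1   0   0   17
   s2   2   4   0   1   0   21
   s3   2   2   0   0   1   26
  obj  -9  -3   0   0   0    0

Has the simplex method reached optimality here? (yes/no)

The obj-row has a negative entry -9 in column a, so it is not optimal.

no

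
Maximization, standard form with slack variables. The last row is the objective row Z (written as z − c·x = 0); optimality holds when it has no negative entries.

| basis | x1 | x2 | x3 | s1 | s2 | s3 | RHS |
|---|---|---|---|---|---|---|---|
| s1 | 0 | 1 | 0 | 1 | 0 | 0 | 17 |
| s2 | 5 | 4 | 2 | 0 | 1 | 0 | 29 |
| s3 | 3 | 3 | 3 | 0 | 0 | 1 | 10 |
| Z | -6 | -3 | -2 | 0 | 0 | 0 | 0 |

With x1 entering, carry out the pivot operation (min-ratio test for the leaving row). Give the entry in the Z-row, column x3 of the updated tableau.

4

Ratio test on column x1 — row 1: entry 0 ≤ 0; row 2: 29/5 = 29/5; row 3: 10/3 = 10/3. Minimum is 10/3 at row 3 (s3 leaves); pivot element 3.
Divide row 3 by 3; eliminate column x1 from the other rows.
Z-row update in column x3: -2 − (-6)·1 = 4.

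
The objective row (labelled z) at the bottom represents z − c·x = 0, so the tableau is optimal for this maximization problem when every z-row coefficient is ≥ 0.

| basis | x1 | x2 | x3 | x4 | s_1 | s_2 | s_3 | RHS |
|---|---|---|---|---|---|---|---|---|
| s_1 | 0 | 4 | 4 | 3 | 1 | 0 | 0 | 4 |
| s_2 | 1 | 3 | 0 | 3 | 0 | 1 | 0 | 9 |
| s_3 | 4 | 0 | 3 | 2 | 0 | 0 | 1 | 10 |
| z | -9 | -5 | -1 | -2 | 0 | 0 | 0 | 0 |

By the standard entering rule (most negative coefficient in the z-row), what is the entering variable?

Negative z-row entries: x1: -9, x2: -5, x3: -1, x4: -2.
The most negative is -9 in column x1, so x1 enters.

x1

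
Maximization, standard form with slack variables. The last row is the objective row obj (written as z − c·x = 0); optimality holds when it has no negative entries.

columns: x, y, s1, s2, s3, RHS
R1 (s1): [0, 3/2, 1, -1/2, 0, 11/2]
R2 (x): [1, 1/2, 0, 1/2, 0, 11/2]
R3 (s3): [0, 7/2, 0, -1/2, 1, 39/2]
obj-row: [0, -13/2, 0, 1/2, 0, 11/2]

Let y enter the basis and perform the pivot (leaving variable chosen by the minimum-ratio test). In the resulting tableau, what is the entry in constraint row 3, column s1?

Ratio test on column y — row 1: (11/2)/(3/2) = 11/3; row 2: (11/2)/(1/2) = 11; row 3: (39/2)/(7/2) = 39/7. Minimum is 11/3 at row 1 (s1 leaves); pivot element 3/2.
Divide row 1 by 3/2; eliminate column y from the other rows.
Row 3 update in column s1: 0 − (7/2)·(2/3) = -7/3.

-7/3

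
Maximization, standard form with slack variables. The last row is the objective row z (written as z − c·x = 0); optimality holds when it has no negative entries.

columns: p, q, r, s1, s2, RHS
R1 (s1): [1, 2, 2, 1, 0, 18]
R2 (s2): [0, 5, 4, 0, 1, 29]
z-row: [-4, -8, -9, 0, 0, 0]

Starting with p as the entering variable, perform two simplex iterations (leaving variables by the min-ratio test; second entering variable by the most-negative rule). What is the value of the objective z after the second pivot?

Ratio test on column p — row 1: 18/1 = 18; row 2: entry 0 ≤ 0. Minimum is 18 at row 1 (s1 leaves); pivot element 1.
Pivot on row 1; the z-row RHS becomes 0 − (-4)·18 = 72.
Next entering variable (most negative z-row entry -1): r.
Ratio test on column r — row 1: 18/2 = 9; row 2: 29/4 = 29/4. Minimum is 29/4 at row 2 (s2 leaves); pivot element 4.
After the second pivot the z-row RHS is 72 − (-1)·(29/4) = 317/4.

317/4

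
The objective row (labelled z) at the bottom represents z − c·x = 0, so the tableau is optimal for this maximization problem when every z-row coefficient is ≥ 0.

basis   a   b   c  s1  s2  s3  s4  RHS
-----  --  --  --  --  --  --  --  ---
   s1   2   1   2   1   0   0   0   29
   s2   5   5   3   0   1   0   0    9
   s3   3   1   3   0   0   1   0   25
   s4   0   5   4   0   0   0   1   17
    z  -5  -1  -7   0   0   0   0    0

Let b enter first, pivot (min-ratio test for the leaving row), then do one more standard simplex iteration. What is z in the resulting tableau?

Ratio test on column b — row 1: 29/1 = 29; row 2: 9/5 = 9/5; row 3: 25/1 = 25; row 4: 17/5 = 17/5. Minimum is 9/5 at row 2 (s2 leaves); pivot element 5.
Pivot on row 2; the z-row RHS becomes 0 − (-1)·(9/5) = 9/5.
Next entering variable (most negative z-row entry -32/5): c.
Ratio test on column c — row 1: (136/5)/(7/5) = 136/7; row 2: (9/5)/(3/5) = 3; row 3: (116/5)/(12/5) = 29/3; row 4: 8/1 = 8. Minimum is 3 at row 2 (b leaves); pivot element 3/5.
After the second pivot the z-row RHS is 9/5 − (-32/5)·3 = 21.

21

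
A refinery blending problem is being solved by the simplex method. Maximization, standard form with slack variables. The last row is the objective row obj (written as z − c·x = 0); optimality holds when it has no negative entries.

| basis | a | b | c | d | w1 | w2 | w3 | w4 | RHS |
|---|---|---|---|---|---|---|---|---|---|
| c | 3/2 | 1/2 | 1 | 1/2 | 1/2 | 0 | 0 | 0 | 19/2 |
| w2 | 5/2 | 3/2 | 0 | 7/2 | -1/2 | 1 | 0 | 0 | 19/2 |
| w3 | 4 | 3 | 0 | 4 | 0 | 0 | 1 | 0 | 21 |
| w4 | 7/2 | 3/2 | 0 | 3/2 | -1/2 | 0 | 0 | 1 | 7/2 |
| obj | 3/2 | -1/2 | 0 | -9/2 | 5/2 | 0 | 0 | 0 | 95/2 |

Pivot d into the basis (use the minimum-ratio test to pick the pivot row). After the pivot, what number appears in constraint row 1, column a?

1/3

Ratio test on column d — row 1: (19/2)/(1/2) = 19; row 2: (19/2)/(7/2) = 19/7; row 3: 21/4 = 21/4; row 4: (7/2)/(3/2) = 7/3. Minimum is 7/3 at row 4 (w4 leaves); pivot element 3/2.
Divide row 4 by 3/2; eliminate column d from the other rows.
Row 1 update in column a: 3/2 − (1/2)·(7/3) = 1/3.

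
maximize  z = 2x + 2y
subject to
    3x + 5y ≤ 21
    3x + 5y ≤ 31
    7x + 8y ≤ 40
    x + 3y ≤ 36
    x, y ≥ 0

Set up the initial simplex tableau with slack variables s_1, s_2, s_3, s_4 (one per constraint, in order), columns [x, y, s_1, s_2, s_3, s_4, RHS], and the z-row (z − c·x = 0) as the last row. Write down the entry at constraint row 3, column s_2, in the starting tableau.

Slack s_2 belongs to constraint 2; its column is the unit vector e_2, so the entry in row 3 is 0.

0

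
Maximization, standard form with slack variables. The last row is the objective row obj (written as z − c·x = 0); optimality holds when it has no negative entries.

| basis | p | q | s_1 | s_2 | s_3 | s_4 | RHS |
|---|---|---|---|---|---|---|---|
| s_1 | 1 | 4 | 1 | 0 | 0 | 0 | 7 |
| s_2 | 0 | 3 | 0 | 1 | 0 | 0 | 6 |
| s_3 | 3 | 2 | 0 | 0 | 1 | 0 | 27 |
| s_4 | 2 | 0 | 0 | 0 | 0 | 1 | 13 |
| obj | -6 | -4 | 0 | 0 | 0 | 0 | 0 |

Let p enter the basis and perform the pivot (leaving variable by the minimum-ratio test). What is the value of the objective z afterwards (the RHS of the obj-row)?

39

Ratio test on column p — row 1: 7/1 = 7; row 2: entry 0 ≤ 0; row 3: 27/3 = 9; row 4: 13/2 = 13/2. Minimum is 13/2 at row 4 (s_4 leaves); pivot element 2.
Pivot on row 4; the obj-row RHS becomes 0 − (-6)·(13/2) = 39.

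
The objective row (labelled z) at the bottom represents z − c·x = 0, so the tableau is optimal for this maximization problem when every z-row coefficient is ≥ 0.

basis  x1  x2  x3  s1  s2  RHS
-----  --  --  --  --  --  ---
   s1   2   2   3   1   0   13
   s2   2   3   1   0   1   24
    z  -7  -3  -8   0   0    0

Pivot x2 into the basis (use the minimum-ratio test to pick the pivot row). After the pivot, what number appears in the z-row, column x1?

Ratio test on column x2 — row 1: 13/2 = 13/2; row 2: 24/3 = 8. Minimum is 13/2 at row 1 (s1 leaves); pivot element 2.
Divide row 1 by 2; eliminate column x2 from the other rows.
z-row update in column x1: -7 − (-3)·1 = -4.

-4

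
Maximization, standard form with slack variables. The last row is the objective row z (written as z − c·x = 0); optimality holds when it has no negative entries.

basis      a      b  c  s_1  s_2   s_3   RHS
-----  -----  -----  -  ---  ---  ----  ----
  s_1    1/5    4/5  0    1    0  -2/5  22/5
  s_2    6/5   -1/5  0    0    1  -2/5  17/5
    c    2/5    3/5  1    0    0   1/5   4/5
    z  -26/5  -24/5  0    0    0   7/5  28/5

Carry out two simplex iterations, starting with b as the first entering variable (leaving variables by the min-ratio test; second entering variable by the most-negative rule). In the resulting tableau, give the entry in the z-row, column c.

Ratio test on column b — row 1: (22/5)/(4/5) = 11/2; row 2: entry -1/5 ≤ 0; row 3: (4/5)/(3/5) = 4/3. Minimum is 4/3 at row 3 (c leaves); pivot element 3/5.
Divide row 3 by 3/5; eliminate column b from the other rows.
Second iteration: most negative z-row entry is -2 in column a, so a enters.
Ratio test on column a — row 1: entry -1/3 ≤ 0; row 2: (11/3)/(4/3) = 11/4; row 3: (4/3)/(2/3) = 2. Minimum is 2 at row 3 (b leaves); pivot element 2/3.
Divide row 3 by 2/3; eliminate column a from the other rows.
After both pivots, the entry at the z-row, column c is 13.

13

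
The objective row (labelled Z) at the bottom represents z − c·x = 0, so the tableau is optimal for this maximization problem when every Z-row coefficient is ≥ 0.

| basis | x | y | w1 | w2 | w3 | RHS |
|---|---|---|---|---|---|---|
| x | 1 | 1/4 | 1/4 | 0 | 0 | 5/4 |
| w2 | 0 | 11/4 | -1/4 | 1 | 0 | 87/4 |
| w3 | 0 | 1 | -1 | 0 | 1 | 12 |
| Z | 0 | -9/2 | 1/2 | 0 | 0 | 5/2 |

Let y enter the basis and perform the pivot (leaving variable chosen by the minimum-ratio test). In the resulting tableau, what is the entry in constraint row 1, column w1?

1

Ratio test on column y — row 1: (5/4)/(1/4) = 5; row 2: (87/4)/(11/4) = 87/11; row 3: 12/1 = 12. Minimum is 5 at row 1 (x leaves); pivot element 1/4.
Divide row 1 by 1/4; eliminate column y from the other rows.
In the new row 1, the w1 entry is the old entry divided by the pivot: (1/4)/(1/4) = 1.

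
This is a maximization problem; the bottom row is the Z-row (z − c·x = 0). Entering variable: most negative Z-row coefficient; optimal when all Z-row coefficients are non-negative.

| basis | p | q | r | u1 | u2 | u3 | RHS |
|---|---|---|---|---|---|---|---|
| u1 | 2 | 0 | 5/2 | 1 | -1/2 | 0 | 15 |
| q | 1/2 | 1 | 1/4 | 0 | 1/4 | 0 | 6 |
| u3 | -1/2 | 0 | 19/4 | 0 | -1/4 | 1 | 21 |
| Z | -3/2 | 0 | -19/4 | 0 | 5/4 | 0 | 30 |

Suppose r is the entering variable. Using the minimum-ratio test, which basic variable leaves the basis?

u3

Column r entries and ratios — u1: 15/(5/2) = 6; q: 6/(1/4) = 24; u3: 21/(19/4) = 84/19.
Smallest ratio is 84/19 in the row of u3, so u3 leaves.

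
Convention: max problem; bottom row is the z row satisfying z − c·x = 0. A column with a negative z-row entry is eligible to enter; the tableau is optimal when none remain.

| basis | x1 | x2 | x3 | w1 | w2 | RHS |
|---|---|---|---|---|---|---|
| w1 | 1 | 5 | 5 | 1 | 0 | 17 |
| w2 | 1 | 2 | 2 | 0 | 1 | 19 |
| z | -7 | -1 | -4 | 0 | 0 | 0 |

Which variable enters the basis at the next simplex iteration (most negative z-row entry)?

x1

Negative z-row entries: x1: -7, x2: -1, x3: -4.
The most negative is -7 in column x1, so x1 enters.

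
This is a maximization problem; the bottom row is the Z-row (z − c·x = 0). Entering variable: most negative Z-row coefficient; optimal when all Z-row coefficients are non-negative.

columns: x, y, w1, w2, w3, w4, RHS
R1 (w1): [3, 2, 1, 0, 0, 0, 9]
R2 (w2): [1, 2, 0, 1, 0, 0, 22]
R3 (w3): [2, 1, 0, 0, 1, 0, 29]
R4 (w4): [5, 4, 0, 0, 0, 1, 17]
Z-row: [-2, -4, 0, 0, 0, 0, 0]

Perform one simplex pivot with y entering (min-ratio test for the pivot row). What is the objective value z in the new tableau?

17

Ratio test on column y — row 1: 9/2 = 9/2; row 2: 22/2 = 11; row 3: 29/1 = 29; row 4: 17/4 = 17/4. Minimum is 17/4 at row 4 (w4 leaves); pivot element 4.
Pivot on row 4; the Z-row RHS becomes 0 − (-4)·(17/4) = 17.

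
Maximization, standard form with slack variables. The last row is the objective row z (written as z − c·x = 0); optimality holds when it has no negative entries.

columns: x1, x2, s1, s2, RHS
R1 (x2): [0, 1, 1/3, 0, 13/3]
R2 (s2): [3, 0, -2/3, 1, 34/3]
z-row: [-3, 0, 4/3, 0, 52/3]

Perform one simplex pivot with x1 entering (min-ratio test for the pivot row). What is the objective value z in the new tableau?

86/3

Ratio test on column x1 — row 1: entry 0 ≤ 0; row 2: (34/3)/3 = 34/9. Minimum is 34/9 at row 2 (s2 leaves); pivot element 3.
Pivot on row 2; the z-row RHS becomes 52/3 − (-3)·(34/9) = 86/3.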